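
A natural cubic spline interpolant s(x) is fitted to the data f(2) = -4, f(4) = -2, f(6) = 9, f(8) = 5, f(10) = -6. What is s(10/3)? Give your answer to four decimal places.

Put M_i = s'' at the i-th knot. Here h = (2, 2, 2, 2) and Δ = (1, 11/2, -2, -11/2), so the interior equations h_(i-1)·M_(i-1) + 2(h_(i-1)+h_i)·M_i + h_i·M_(i+1) = 6(Δ_i − Δ_(i-1)) read
  2·M_0 + 8·M_1 + 2·M_2 = 6(Δ_1 - Δ_0) = 27
  2·M_1 + 8·M_2 + 2·M_3 = 6(Δ_2 - Δ_1) = -45
  2·M_2 + 8·M_3 + 2·M_4 = 6(Δ_3 - Δ_2) = -21
Natural end conditions: M_0 = M_4 = 0.
Hence M_0 = 0, M_1 = 141/28, M_2 = -93/14, M_3 = -27/28, M_4 = 0.
On [2, 4], s(x) = -4 - 19/28·(x - 2) + 0·(x - 2)² + 47/112·(x - 2)³.
With (x - 2) = 4/3: s(10/3) = -739/189.

-3.9101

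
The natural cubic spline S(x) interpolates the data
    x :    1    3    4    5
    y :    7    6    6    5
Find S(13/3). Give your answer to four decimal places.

With M_i denoting the second derivative at x_i, h_i = 2, 1, 1, and Δ_i = (y_(i+1) − y_i)/h_i = -1/2, 0, -1:
  2·M_0 + 6·M_1 + 1·M_2 = 6(Δ_1 - Δ_0) = 3
  1·M_1 + 4·M_2 + 1·M_3 = 6(Δ_2 - Δ_1) = -6
Natural end conditions: M_0 = M_3 = 0.
Hence M_0 = 0, M_1 = 18/23, M_2 = -39/23, M_3 = 0.
On [4, 5], S(x) = 6 - 10/23·(x - 4) - 39/46·(x - 4)² + 13/46·(x - 4)³.
With (x - 4) = 1/3: S(13/3) = 3584/621.

5.7713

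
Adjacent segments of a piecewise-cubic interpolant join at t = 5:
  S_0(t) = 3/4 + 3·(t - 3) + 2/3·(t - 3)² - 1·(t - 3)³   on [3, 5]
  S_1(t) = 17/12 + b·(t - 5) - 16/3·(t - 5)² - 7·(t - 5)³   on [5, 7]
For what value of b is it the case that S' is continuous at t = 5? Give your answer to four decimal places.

S_0'(t) = 3 + 4/3·(t - 3) - 3·(t - 3)², so S_0'(5) = -19/3. On the right, S_1'(5) = b, so b = -19/3.

-6.3333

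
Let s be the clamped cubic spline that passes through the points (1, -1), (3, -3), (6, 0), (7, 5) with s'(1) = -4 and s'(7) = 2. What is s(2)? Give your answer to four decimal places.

-2.9615

Write m_i for s''(x_i). With h_i = 2, 3, 1 and divided differences Δ_i = -1, 1, 5, the continuity of s' gives the tridiagonal system
  2·m_0 + 10·m_1 + 3·m_2 = 6(Δ_1 - Δ_0) = 12
  3·m_1 + 8·m_2 + 1·m_3 = 6(Δ_2 - Δ_1) = 24
Clamped end conditions give two more equations: 2h_0·m_0 + h_0·m_1 = 6(Δ_0 - s'(1)) = 18 and h_2·m_2 + 2h_2·m_3 = 6(s'(7) - Δ_2) = -18.
Forward elimination and back-substitution give m_0 = 67/13, m_1 = -17/13, m_2 = 64/13, m_3 = -149/13.
On [1, 3], s(x) = -1 - 4·(x - 1) + 67/26·(x - 1)² - 7/13·(x - 1)³.
With (x - 1) = 1: s(2) = -77/26.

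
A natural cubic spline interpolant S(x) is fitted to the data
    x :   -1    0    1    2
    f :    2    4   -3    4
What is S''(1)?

26

Write M_i for S''(x_i). With h_i = 1, 1, 1 and divided differences Δ_i = 2, -7, 7, the continuity of S' gives the tridiagonal system
  1·M_0 + 4·M_1 + 1·M_2 = 6(Δ_1 - Δ_0) = -54
  1·M_1 + 4·M_2 + 1·M_3 = 6(Δ_2 - Δ_1) = 84
Natural end conditions: M_0 = M_3 = 0.
Solving: M_0 = 0, M_1 = -20, M_2 = 26, M_3 = 0.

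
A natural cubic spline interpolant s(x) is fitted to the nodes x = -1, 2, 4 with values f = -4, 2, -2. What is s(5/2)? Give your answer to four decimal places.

1.5250

Write σ_i for s''(x_i). With h_i = 3, 2 and divided differences Δ_i = 2, -2, the continuity of s' gives the tridiagonal system
  3·σ_0 + 10·σ_1 + 2·σ_2 = 6(Δ_1 - Δ_0) = -24
Natural end conditions: σ_0 = σ_2 = 0.
Hence σ_0 = 0, σ_1 = -12/5, σ_2 = 0.
On [2, 4], s(x) = 2 - 2/5·(x - 2) - 6/5·(x - 2)² + 1/5·(x - 2)³.
With (x - 2) = 1/2: s(5/2) = 61/40.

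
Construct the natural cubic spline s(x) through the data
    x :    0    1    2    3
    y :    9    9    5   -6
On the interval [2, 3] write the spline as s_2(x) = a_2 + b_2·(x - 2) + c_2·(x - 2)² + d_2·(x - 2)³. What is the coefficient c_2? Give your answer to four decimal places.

Let M_i = s''(x_i). Step sizes h_i = 1, 1, 1; slopes of the chords Δ_i = (y_(i+1) - y_i)/h_i = 0, -4, -11.
  1·M_0 + 4·M_1 + 1·M_2 = 6(Δ_1 - Δ_0) = -24
  1·M_1 + 4·M_2 + 1·M_3 = 6(Δ_2 - Δ_1) = -42
Natural end conditions: M_0 = M_3 = 0.
Forward elimination and back-substitution give M_0 = 0, M_1 = -18/5, M_2 = -48/5, M_3 = 0.
On [2, 3], with s_2(x) = a_2 + b_2·(x - 2) + c_2·(x - 2)² + d_2·(x - 2)³: c_2 = M_2/2 = -24/5, d_2 = (M_3 - M_2)/(6h_2) = 8/5, b_2 = Δ_2 - h_2(2M_2 + M_3)/6 = -39/5.

-4.8000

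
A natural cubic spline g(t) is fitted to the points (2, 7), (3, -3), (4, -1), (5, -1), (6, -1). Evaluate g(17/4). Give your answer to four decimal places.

-0.6150

Write σ_i for g''(x_i). With h_i = 1, 1, 1, 1 and divided differences Δ_i = -10, 2, 0, 0, the continuity of g' gives the tridiagonal system
  1·σ_0 + 4·σ_1 + 1·σ_2 = 6(Δ_1 - Δ_0) = 72
  1·σ_1 + 4·σ_2 + 1·σ_3 = 6(Δ_2 - Δ_1) = -12
  1·σ_2 + 4·σ_3 + 1·σ_4 = 6(Δ_3 - Δ_2) = 0
Natural end conditions: σ_0 = σ_4 = 0.
Hence σ_0 = 0, σ_1 = 141/7, σ_2 = -60/7, σ_3 = 15/7, σ_4 = 0.
On [4, 5], g(t) = -1 + 5/2·(t - 4) - 30/7·(t - 4)² + 25/14·(t - 4)³.
With (t - 4) = 1/4: g(17/4) = -551/896.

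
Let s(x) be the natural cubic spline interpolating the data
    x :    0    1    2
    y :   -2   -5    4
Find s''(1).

Put m_i = s'' at the i-th knot. Here h = (1, 1) and Δ = (-3, 9), so the interior equations h_(i-1)·m_(i-1) + 2(h_(i-1)+h_i)·m_i + h_i·m_(i+1) = 6(Δ_i − Δ_(i-1)) read
  1·m_0 + 4·m_1 + 1·m_2 = 6(Δ_1 - Δ_0) = 72
Natural end conditions: m_0 = m_2 = 0.
Hence m_0 = 0, m_1 = 18, m_2 = 0.

18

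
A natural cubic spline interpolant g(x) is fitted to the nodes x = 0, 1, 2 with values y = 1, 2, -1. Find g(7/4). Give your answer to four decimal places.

Put σ_i = g'' at the i-th knot. Here h = (1, 1) and Δ = (1, -3), so the interior equations h_(i-1)·σ_(i-1) + 2(h_(i-1)+h_i)·σ_i + h_i·σ_(i+1) = 6(Δ_i − Δ_(i-1)) read
  1·σ_0 + 4·σ_1 + 1·σ_2 = 6(Δ_1 - Δ_0) = -24
Natural end conditions: σ_0 = σ_2 = 0.
Solving: σ_0 = 0, σ_1 = -6, σ_2 = 0.
On [1, 2], g(x) = 2 - 1·(x - 1) - 3·(x - 1)² + 1·(x - 1)³.
With (x - 1) = 3/4: g(7/4) = -1/64.

-0.0156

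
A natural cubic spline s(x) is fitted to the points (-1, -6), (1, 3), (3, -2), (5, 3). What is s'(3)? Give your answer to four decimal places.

-1.1000

Write σ_i for s''(x_i). With h_i = 2, 2, 2 and divided differences Δ_i = 9/2, -5/2, 5/2, the continuity of s' gives the tridiagonal system
  2·σ_0 + 8·σ_1 + 2·σ_2 = 6(Δ_1 - Δ_0) = -42
  2·σ_1 + 8·σ_2 + 2·σ_3 = 6(Δ_2 - Δ_1) = 30
Natural end conditions: σ_0 = σ_3 = 0.
Hence σ_0 = 0, σ_1 = -33/5, σ_2 = 27/5, σ_3 = 0.
On [3, 5], s'(x) = b_2 + 2c_2·(x - 3) + 3d_2·(x - 3)² with b_2 = Δ_2 - h_2(2σ_2 + σ_3)/6 = -11/10, c_2 = σ_2/2 = 27/10, d_2 = (σ_3 - σ_2)/(6h_2) = -9/20. So s'(3) = -11/10.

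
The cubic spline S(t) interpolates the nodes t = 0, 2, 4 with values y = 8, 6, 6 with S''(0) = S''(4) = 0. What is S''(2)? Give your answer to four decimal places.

0.7500

Put σ_i = S'' at the i-th knot. Here h = (2, 2) and Δ = (-1, 0), so the interior equations h_(i-1)·σ_(i-1) + 2(h_(i-1)+h_i)·σ_i + h_i·σ_(i+1) = 6(Δ_i − Δ_(i-1)) read
  2·σ_0 + 8·σ_1 + 2·σ_2 = 6(Δ_1 - Δ_0) = 6
Natural end conditions: σ_0 = σ_2 = 0.
Forward elimination and back-substitution give σ_0 = 0, σ_1 = 3/4, σ_2 = 0.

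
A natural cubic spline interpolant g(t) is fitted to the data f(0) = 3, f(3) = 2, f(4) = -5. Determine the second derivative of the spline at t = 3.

Write M_i for g''(x_i). With h_i = 3, 1 and divided differences Δ_i = -1/3, -7, the continuity of g' gives the tridiagonal system
  3·M_0 + 8·M_1 + 1·M_2 = 6(Δ_1 - Δ_0) = -40
Natural end conditions: M_0 = M_2 = 0.
Solving: M_0 = 0, M_1 = -5, M_2 = 0.

-5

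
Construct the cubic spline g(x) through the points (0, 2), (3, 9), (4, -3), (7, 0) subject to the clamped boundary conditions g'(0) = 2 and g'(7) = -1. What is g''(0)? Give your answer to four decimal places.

8.2061

Put m_i = g'' at the i-th knot. Here h = (3, 1, 3) and Δ = (7/3, -12, 1), so the interior equations h_(i-1)·m_(i-1) + 2(h_(i-1)+h_i)·m_i + h_i·m_(i+1) = 6(Δ_i − Δ_(i-1)) read
  3·m_0 + 8·m_1 + 1·m_2 = 6(Δ_1 - Δ_0) = -86
  1·m_1 + 8·m_2 + 3·m_3 = 6(Δ_2 - Δ_1) = 78
Clamped end conditions give two more equations: 2h_0·m_0 + h_0·m_1 = 6(Δ_0 - g'(0)) = 2 and h_2·m_2 + 2h_2·m_3 = 6(g'(7) - Δ_2) = -12.
Solving the tridiagonal system: m_0 = 1354/165, m_1 = -866/55, m_2 = 844/55, m_3 = -532/55.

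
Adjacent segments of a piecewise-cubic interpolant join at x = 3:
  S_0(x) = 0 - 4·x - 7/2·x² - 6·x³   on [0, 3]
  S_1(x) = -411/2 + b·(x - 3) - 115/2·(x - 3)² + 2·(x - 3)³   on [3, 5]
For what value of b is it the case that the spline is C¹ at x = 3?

-187

S_0'(x) = -4 - 7·x - 18·x², so S_0'(3) = -187. On the right, S_1'(3) = b, so b = -187.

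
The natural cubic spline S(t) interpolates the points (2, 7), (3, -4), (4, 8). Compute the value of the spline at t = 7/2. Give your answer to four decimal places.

-0.1563

With M_i denoting the second derivative at x_i, h_i = 1, 1, and Δ_i = (y_(i+1) − y_i)/h_i = -11, 12:
  1·M_0 + 4·M_1 + 1·M_2 = 6(Δ_1 - Δ_0) = 138
Natural end conditions: M_0 = M_2 = 0.
Solving: M_0 = 0, M_1 = 69/2, M_2 = 0.
On [3, 4], S(t) = -4 + 1/2·(t - 3) + 69/4·(t - 3)² - 23/4·(t - 3)³.
With (t - 3) = 1/2: S(7/2) = -5/32.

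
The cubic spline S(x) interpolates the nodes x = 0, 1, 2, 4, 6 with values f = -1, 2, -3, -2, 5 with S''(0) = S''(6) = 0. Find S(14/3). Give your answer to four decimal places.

With M_i denoting the second derivative at x_i, h_i = 1, 1, 2, 2, and Δ_i = (y_(i+1) − y_i)/h_i = 3, -5, 1/2, 7/2:
  1·M_0 + 4·M_1 + 1·M_2 = 6(Δ_1 - Δ_0) = -48
  1·M_1 + 6·M_2 + 2·M_3 = 6(Δ_2 - Δ_1) = 33
  2·M_2 + 8·M_3 + 2·M_4 = 6(Δ_3 - Δ_2) = 18
Natural end conditions: M_0 = M_4 = 0.
Forward elimination and back-substitution give M_0 = 0, M_1 = -195/14, M_2 = 54/7, M_3 = 9/28, M_4 = 0.
On [4, 6], S(x) = -2 + 23/7·(x - 4) + 9/56·(x - 4)² - 3/112·(x - 4)³.
With (x - 4) = 2/3: S(14/3) = 16/63.

0.2540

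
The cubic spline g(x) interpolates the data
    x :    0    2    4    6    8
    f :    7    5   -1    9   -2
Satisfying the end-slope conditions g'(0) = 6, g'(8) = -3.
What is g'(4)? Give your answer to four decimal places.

Let M_i = g''(x_i). Step sizes h_i = 2, 2, 2, 2; slopes of the chords Δ_i = (y_(i+1) - y_i)/h_i = -1, -3, 5, -11/2.
  2·M_0 + 8·M_1 + 2·M_2 = 6(Δ_1 - Δ_0) = -12
  2·M_1 + 8·M_2 + 2·M_3 = 6(Δ_2 - Δ_1) = 48
  2·M_2 + 8·M_3 + 2·M_4 = 6(Δ_3 - Δ_2) = -63
Clamped end conditions give two more equations: 2h_0·M_0 + h_0·M_1 = 6(Δ_0 - g'(0)) = -42 and h_3·M_3 + 2h_3·M_4 = 6(g'(8) - Δ_3) = 15.
Solving the tridiagonal system: M_0 = -1095/112, M_1 = -81/56, M_2 = 153/16, M_3 = -717/56, M_4 = 1137/112.
On [4, 6], g'(x) = b_2 + 2c_2·(x - 4) + 3d_2·(x - 4)² with b_2 = Δ_2 - h_2(2M_2 + M_3)/6 = 81/28, c_2 = M_2/2 = 153/32, d_2 = (M_3 - M_2)/(6h_2) = -835/448. So g'(4) = 81/28.

2.8929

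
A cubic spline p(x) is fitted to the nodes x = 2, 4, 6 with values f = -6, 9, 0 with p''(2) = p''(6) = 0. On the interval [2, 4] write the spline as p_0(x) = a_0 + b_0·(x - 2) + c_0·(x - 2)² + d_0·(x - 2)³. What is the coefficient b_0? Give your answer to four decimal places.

10.5000

With m_i denoting the second derivative at x_i, h_i = 2, 2, and Δ_i = (y_(i+1) − y_i)/h_i = 15/2, -9/2:
  2·m_0 + 8·m_1 + 2·m_2 = 6(Δ_1 - Δ_0) = -72
Natural end conditions: m_0 = m_2 = 0.
Solving the tridiagonal system: m_0 = 0, m_1 = -9, m_2 = 0.
On [2, 4], with p_0(x) = a_0 + b_0·(x - 2) + c_0·(x - 2)² + d_0·(x - 2)³: c_0 = m_0/2 = 0, d_0 = (m_1 - m_0)/(6h_0) = -3/4, b_0 = Δ_0 - h_0(2m_0 + m_1)/6 = 21/2.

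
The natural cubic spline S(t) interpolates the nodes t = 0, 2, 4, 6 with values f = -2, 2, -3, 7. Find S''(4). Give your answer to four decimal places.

6.9000

Let M_i = S''(x_i). Step sizes h_i = 2, 2, 2; slopes of the chords Δ_i = (y_(i+1) - y_i)/h_i = 2, -5/2, 5.
  2·M_0 + 8·M_1 + 2·M_2 = 6(Δ_1 - Δ_0) = -27
  2·M_1 + 8·M_2 + 2·M_3 = 6(Δ_2 - Δ_1) = 45
Natural end conditions: M_0 = M_3 = 0.
Hence M_0 = 0, M_1 = -51/10, M_2 = 69/10, M_3 = 0.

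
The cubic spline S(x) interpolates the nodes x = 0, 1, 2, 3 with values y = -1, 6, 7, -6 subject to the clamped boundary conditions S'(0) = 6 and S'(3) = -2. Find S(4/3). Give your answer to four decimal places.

With σ_i denoting the second derivative at x_i, h_i = 1, 1, 1, and Δ_i = (y_(i+1) − y_i)/h_i = 7, 1, -13:
  1·σ_0 + 4·σ_1 + 1·σ_2 = 6(Δ_1 - Δ_0) = -36
  1·σ_1 + 4·σ_2 + 1·σ_3 = 6(Δ_2 - Δ_1) = -84
Clamped end conditions give two more equations: 2h_0·σ_0 + h_0·σ_1 = 6(Δ_0 - S'(0)) = 6 and h_2·σ_2 + 2h_2·σ_3 = 6(S'(3) - Δ_2) = 66.
Hence σ_0 = 58/15, σ_1 = -26/15, σ_2 = -494/15, σ_3 = 742/15.
On [1, 2], S(x) = 6 + 106/15·(x - 1) - 13/15·(x - 1)² - 26/5·(x - 1)³.
With (x - 1) = 1/3: S(4/3) = 121/15.

8.0667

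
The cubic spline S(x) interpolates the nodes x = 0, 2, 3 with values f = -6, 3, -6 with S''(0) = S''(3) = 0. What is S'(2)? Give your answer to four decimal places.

-4.5000

Let m_i = S''(x_i). Step sizes h_i = 2, 1; slopes of the chords Δ_i = (y_(i+1) - y_i)/h_i = 9/2, -9.
  2·m_0 + 6·m_1 + 1·m_2 = 6(Δ_1 - Δ_0) = -81
Natural end conditions: m_0 = m_2 = 0.
Solving: m_0 = 0, m_1 = -27/2, m_2 = 0.
On [2, 3], S'(x) = b_1 + 2c_1·(x - 2) + 3d_1·(x - 2)² with b_1 = Δ_1 - h_1(2m_1 + m_2)/6 = -9/2, c_1 = m_1/2 = -27/4, d_1 = (m_2 - m_1)/(6h_1) = 9/4. So S'(2) = -9/2.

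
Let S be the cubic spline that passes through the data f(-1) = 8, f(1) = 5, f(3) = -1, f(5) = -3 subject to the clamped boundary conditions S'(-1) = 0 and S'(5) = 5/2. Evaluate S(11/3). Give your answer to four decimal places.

-2.7679

Write M_i for S''(x_i). With h_i = 2, 2, 2 and divided differences Δ_i = -3/2, -3, -1, the continuity of S' gives the tridiagonal system
  2·M_0 + 8·M_1 + 2·M_2 = 6(Δ_1 - Δ_0) = -9
  2·M_1 + 8·M_2 + 2·M_3 = 6(Δ_2 - Δ_1) = 12
Clamped end conditions give two more equations: 2h_0·M_0 + h_0·M_1 = 6(Δ_0 - S'(-1)) = -9 and h_2·M_2 + 2h_2·M_3 = 6(S'(5) - Δ_2) = 21.
Forward elimination and back-substitution give M_0 = -28/15, M_1 = -23/30, M_2 = 13/30, M_3 = 151/30.
On [3, 5], S(x) = -1 - 89/30·(x - 3) + 13/60·(x - 3)² + 23/60·(x - 3)³.
With (x - 3) = 2/3: S(11/3) = -1121/405.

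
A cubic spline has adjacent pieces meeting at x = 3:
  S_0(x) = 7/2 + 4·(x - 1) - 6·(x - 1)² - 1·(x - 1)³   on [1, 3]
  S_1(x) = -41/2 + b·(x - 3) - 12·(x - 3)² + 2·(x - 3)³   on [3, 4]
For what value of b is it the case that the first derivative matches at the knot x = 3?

-32

S_0'(x) = 4 - 12·(x - 1) - 3·(x - 1)², so S_0'(3) = -32. On the right, S_1'(3) = b, so b = -32.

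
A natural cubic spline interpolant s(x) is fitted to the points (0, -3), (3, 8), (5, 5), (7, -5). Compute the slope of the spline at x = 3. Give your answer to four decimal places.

0.9561

With M_i denoting the second derivative at x_i, h_i = 3, 2, 2, and Δ_i = (y_(i+1) − y_i)/h_i = 11/3, -3/2, -5:
  3·M_0 + 10·M_1 + 2·M_2 = 6(Δ_1 - Δ_0) = -31
  2·M_1 + 8·M_2 + 2·M_3 = 6(Δ_2 - Δ_1) = -21
Natural end conditions: M_0 = M_3 = 0.
Forward elimination and back-substitution give M_0 = 0, M_1 = -103/38, M_2 = -37/19, M_3 = 0.
On [3, 5], s'(x) = b_1 + 2c_1·(x - 3) + 3d_1·(x - 3)² with b_1 = Δ_1 - h_1(2M_1 + M_2)/6 = 109/114, c_1 = M_1/2 = -103/76, d_1 = (M_2 - M_1)/(6h_1) = 29/456. So s'(3) = 109/114.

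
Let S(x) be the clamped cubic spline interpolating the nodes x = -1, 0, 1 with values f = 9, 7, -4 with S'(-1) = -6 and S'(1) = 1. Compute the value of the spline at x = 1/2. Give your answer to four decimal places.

0.3125

Let m_i = S''(x_i). Step sizes h_i = 1, 1; slopes of the chords Δ_i = (y_(i+1) - y_i)/h_i = -2, -11.
  1·m_0 + 4·m_1 + 1·m_2 = 6(Δ_1 - Δ_0) = -54
Clamped end conditions give two more equations: 2h_0·m_0 + h_0·m_1 = 6(Δ_0 - S'(-1)) = 24 and h_1·m_1 + 2h_1·m_2 = 6(S'(1) - Δ_1) = 72.
Forward elimination and back-substitution give m_0 = 29, m_1 = -34, m_2 = 53.
On [0, 1], S(x) = 7 - 17/2·x - 17·x² + 29/2·x³.
With x = 1/2: S(1/2) = 5/16.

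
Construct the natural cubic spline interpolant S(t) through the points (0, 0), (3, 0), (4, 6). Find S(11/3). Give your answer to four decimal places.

3.7778

Put M_i = S'' at the i-th knot. Here h = (3, 1) and Δ = (0, 6), so the interior equations h_(i-1)·M_(i-1) + 2(h_(i-1)+h_i)·M_i + h_i·M_(i+1) = 6(Δ_i − Δ_(i-1)) read
  3·M_0 + 8·M_1 + 1·M_2 = 6(Δ_1 - Δ_0) = 36
Natural end conditions: M_0 = M_2 = 0.
Solving: M_0 = 0, M_1 = 9/2, M_2 = 0.
On [3, 4], S(t) = 0 + 9/2·(t - 3) + 9/4·(t - 3)² - 3/4·(t - 3)³.
With (t - 3) = 2/3: S(11/3) = 34/9.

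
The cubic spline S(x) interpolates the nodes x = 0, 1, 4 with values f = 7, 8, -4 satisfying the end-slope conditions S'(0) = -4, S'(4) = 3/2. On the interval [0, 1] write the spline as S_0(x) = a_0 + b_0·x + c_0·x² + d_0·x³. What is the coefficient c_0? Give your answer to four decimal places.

Write M_i for S''(x_i). With h_i = 1, 3 and divided differences Δ_i = 1, -4, the continuity of S' gives the tridiagonal system
  1·M_0 + 8·M_1 + 3·M_2 = 6(Δ_1 - Δ_0) = -30
Clamped end conditions give two more equations: 2h_0·M_0 + h_0·M_1 = 6(Δ_0 - S'(0)) = 30 and h_1·M_1 + 2h_1·M_2 = 6(S'(4) - Δ_1) = 33.
Hence M_0 = 161/8, M_1 = -41/4, M_2 = 85/8.
On [0, 1], with S_0(x) = a_0 + b_0·x + c_0·x² + d_0·x³: c_0 = M_0/2 = 161/16, d_0 = (M_1 - M_0)/(6h_0) = -81/16, b_0 = Δ_0 - h_0(2M_0 + M_1)/6 = -4.

10.0625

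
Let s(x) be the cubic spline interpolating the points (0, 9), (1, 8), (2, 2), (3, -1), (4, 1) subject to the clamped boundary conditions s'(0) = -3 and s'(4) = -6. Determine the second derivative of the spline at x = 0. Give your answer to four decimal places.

Put M_i = s'' at the i-th knot. Here h = (1, 1, 1, 1) and Δ = (-1, -6, -3, 2), so the interior equations h_(i-1)·M_(i-1) + 2(h_(i-1)+h_i)·M_i + h_i·M_(i+1) = 6(Δ_i − Δ_(i-1)) read
  1·M_0 + 4·M_1 + 1·M_2 = 6(Δ_1 - Δ_0) = -30
  1·M_1 + 4·M_2 + 1·M_3 = 6(Δ_2 - Δ_1) = 18
  1·M_2 + 4·M_3 + 1·M_4 = 6(Δ_3 - Δ_2) = 30
Clamped end conditions give two more equations: 2h_0·M_0 + h_0·M_1 = 6(Δ_0 - s'(0)) = 12 and h_3·M_3 + 2h_3·M_4 = 6(s'(4) - Δ_3) = -48.
Solving the tridiagonal system: M_0 = 327/28, M_1 = -159/14, M_2 = 15/4, M_3 = 201/14, M_4 = -873/28.

11.6786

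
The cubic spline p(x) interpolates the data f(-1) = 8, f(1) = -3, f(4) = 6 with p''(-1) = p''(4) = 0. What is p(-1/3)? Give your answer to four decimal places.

With M_i denoting the second derivative at x_i, h_i = 2, 3, and Δ_i = (y_(i+1) − y_i)/h_i = -11/2, 3:
  2·M_0 + 10·M_1 + 3·M_2 = 6(Δ_1 - Δ_0) = 51
Natural end conditions: M_0 = M_2 = 0.
Solving the tridiagonal system: M_0 = 0, M_1 = 51/10, M_2 = 0.
On [-1, 1], p(x) = 8 - 36/5·(x + 1) + 0·(x + 1)² + 17/40·(x + 1)³.
With (x + 1) = 2/3: p(-1/3) = 449/135.

3.3259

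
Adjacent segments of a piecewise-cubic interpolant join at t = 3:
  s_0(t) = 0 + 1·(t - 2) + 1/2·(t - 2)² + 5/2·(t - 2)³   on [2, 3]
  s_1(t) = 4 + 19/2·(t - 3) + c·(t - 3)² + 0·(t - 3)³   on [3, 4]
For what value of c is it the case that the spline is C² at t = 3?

8

s_0''(t) = 1 + 15·(t - 2), so s_0''(3) = 16. On the right, s_1''(3) = 2c, so c = 8.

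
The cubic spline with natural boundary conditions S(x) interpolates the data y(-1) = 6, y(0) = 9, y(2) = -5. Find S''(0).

-10

With m_i denoting the second derivative at x_i, h_i = 1, 2, and Δ_i = (y_(i+1) − y_i)/h_i = 3, -7:
  1·m_0 + 6·m_1 + 2·m_2 = 6(Δ_1 - Δ_0) = -60
Natural end conditions: m_0 = m_2 = 0.
Solving the tridiagonal system: m_0 = 0, m_1 = -10, m_2 = 0.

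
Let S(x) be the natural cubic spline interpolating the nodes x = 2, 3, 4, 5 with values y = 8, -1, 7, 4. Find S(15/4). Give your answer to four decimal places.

5.1000

With M_i denoting the second derivative at x_i, h_i = 1, 1, 1, and Δ_i = (y_(i+1) − y_i)/h_i = -9, 8, -3:
  1·M_0 + 4·M_1 + 1·M_2 = 6(Δ_1 - Δ_0) = 102
  1·M_1 + 4·M_2 + 1·M_3 = 6(Δ_2 - Δ_1) = -66
Natural end conditions: M_0 = M_3 = 0.
Forward elimination and back-substitution give M_0 = 0, M_1 = 158/5, M_2 = -122/5, M_3 = 0.
On [3, 4], S(x) = -1 + 23/15·(x - 3) + 79/5·(x - 3)² - 28/3·(x - 3)³.
With (x - 3) = 3/4: S(15/4) = 51/10.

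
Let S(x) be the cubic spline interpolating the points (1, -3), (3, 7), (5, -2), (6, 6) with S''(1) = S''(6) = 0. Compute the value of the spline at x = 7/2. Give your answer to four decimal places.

With M_i denoting the second derivative at x_i, h_i = 2, 2, 1, and Δ_i = (y_(i+1) − y_i)/h_i = 5, -9/2, 8:
  2·M_0 + 8·M_1 + 2·M_2 = 6(Δ_1 - Δ_0) = -57
  2·M_1 + 6·M_2 + 1·M_3 = 6(Δ_2 - Δ_1) = 75
Natural end conditions: M_0 = M_3 = 0.
Forward elimination and back-substitution give M_0 = 0, M_1 = -123/11, M_2 = 357/22, M_3 = 0.
On [3, 5], S(x) = 7 - 27/11·(x - 3) - 123/22·(x - 3)² + 201/88·(x - 3)³.
With (x - 3) = 1/2: S(7/2) = 3281/704.

4.6605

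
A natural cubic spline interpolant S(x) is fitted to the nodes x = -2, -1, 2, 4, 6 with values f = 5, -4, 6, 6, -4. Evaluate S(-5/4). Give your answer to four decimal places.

-2.3544

With σ_i denoting the second derivative at x_i, h_i = 1, 3, 2, 2, and Δ_i = (y_(i+1) − y_i)/h_i = -9, 10/3, 0, -5:
  1·σ_0 + 8·σ_1 + 3·σ_2 = 6(Δ_1 - Δ_0) = 74
  3·σ_1 + 10·σ_2 + 2·σ_3 = 6(Δ_2 - Δ_1) = -20
  2·σ_2 + 8·σ_3 + 2·σ_4 = 6(Δ_3 - Δ_2) = -30
Natural end conditions: σ_0 = σ_4 = 0.
Solving the tridiagonal system: σ_0 = 0, σ_1 = 1481/134, σ_2 = -322/67, σ_3 = -683/268, σ_4 = 0.
On [-2, -1], S(x) = 5 - 8717/804·(x + 2) + 0·(x + 2)² + 1481/804·(x + 2)³.
With (x + 2) = 3/4: S(-5/4) = -40383/17152.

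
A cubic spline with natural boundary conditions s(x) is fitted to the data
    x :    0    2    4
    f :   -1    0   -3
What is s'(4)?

-2

Put M_i = s'' at the i-th knot. Here h = (2, 2) and Δ = (1/2, -3/2), so the interior equations h_(i-1)·M_(i-1) + 2(h_(i-1)+h_i)·M_i + h_i·M_(i+1) = 6(Δ_i − Δ_(i-1)) read
  2·M_0 + 8·M_1 + 2·M_2 = 6(Δ_1 - Δ_0) = -12
Natural end conditions: M_0 = M_2 = 0.
Solving the tridiagonal system: M_0 = 0, M_1 = -3/2, M_2 = 0.
On [2, 4], s'(x) = b_1 + 2c_1·(x - 2) + 3d_1·(x - 2)² with b_1 = Δ_1 - h_1(2M_1 + M_2)/6 = -1/2, c_1 = M_1/2 = -3/4, d_1 = (M_2 - M_1)/(6h_1) = 1/8. So s'(4) = -2.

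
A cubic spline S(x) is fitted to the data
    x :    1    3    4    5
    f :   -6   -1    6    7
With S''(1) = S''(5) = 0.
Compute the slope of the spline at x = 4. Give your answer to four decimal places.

Write m_i for S''(x_i). With h_i = 2, 1, 1 and divided differences Δ_i = 5/2, 7, 1, the continuity of S' gives the tridiagonal system
  2·m_0 + 6·m_1 + 1·m_2 = 6(Δ_1 - Δ_0) = 27
  1·m_1 + 4·m_2 + 1·m_3 = 6(Δ_2 - Δ_1) = -36
Natural end conditions: m_0 = m_3 = 0.
Hence m_0 = 0, m_1 = 144/23, m_2 = -243/23, m_3 = 0.
On [4, 5], S'(x) = b_2 + 2c_2·(x - 4) + 3d_2·(x - 4)² with b_2 = Δ_2 - h_2(2m_2 + m_3)/6 = 104/23, c_2 = m_2/2 = -243/46, d_2 = (m_3 - m_2)/(6h_2) = 81/46. So S'(4) = 104/23.

4.5217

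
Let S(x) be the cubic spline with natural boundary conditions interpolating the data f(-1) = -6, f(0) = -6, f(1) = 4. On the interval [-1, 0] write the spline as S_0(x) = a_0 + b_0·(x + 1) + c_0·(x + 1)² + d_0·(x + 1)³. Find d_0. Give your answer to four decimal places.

2.5000

With M_i denoting the second derivative at x_i, h_i = 1, 1, and Δ_i = (y_(i+1) − y_i)/h_i = 0, 10:
  1·M_0 + 4·M_1 + 1·M_2 = 6(Δ_1 - Δ_0) = 60
Natural end conditions: M_0 = M_2 = 0.
Forward elimination and back-substitution give M_0 = 0, M_1 = 15, M_2 = 0.
On [-1, 0], with S_0(x) = a_0 + b_0·(x + 1) + c_0·(x + 1)² + d_0·(x + 1)³: c_0 = M_0/2 = 0, d_0 = (M_1 - M_0)/(6h_0) = 5/2, b_0 = Δ_0 - h_0(2M_0 + M_1)/6 = -5/2.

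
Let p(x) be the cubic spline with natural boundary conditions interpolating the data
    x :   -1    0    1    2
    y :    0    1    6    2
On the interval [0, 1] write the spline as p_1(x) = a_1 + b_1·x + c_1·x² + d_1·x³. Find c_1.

Let m_i = p''(x_i). Step sizes h_i = 1, 1, 1; slopes of the chords Δ_i = (y_(i+1) - y_i)/h_i = 1, 5, -4.
  1·m_0 + 4·m_1 + 1·m_2 = 6(Δ_1 - Δ_0) = 24
  1·m_1 + 4·m_2 + 1·m_3 = 6(Δ_2 - Δ_1) = -54
Natural end conditions: m_0 = m_3 = 0.
Forward elimination and back-substitution give m_0 = 0, m_1 = 10, m_2 = -16, m_3 = 0.
On [0, 1], with p_1(x) = a_1 + b_1·x + c_1·x² + d_1·x³: c_1 = m_1/2 = 5, d_1 = (m_2 - m_1)/(6h_1) = -13/3, b_1 = Δ_1 - h_1(2m_1 + m_2)/6 = 13/3.

5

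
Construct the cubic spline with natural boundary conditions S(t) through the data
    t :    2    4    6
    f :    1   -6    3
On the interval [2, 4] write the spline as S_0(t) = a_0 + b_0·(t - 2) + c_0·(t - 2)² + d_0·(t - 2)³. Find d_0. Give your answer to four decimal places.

With m_i denoting the second derivative at x_i, h_i = 2, 2, and Δ_i = (y_(i+1) − y_i)/h_i = -7/2, 9/2:
  2·m_0 + 8·m_1 + 2·m_2 = 6(Δ_1 - Δ_0) = 48
Natural end conditions: m_0 = m_2 = 0.
Solving the tridiagonal system: m_0 = 0, m_1 = 6, m_2 = 0.
On [2, 4], with S_0(t) = a_0 + b_0·(t - 2) + c_0·(t - 2)² + d_0·(t - 2)³: c_0 = m_0/2 = 0, d_0 = (m_1 - m_0)/(6h_0) = 1/2, b_0 = Δ_0 - h_0(2m_0 + m_1)/6 = -11/2.

0.5000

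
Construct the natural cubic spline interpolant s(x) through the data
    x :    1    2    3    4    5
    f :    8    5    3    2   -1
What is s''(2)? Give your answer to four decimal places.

With M_i denoting the second derivative at x_i, h_i = 1, 1, 1, 1, and Δ_i = (y_(i+1) − y_i)/h_i = -3, -2, -1, -3:
  1·M_0 + 4·M_1 + 1·M_2 = 6(Δ_1 - Δ_0) = 6
  1·M_1 + 4·M_2 + 1·M_3 = 6(Δ_2 - Δ_1) = 6
  1·M_2 + 4·M_3 + 1·M_4 = 6(Δ_3 - Δ_2) = -12
Natural end conditions: M_0 = M_4 = 0.
Solving the tridiagonal system: M_0 = 0, M_1 = 27/28, M_2 = 15/7, M_3 = -99/28, M_4 = 0.

0.9643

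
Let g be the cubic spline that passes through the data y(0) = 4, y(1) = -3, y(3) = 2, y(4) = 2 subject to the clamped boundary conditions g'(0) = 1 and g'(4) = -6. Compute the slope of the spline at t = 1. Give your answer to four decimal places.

-6.8143

Put M_i = g'' at the i-th knot. Here h = (1, 2, 1) and Δ = (-7, 5/2, 0), so the interior equations h_(i-1)·M_(i-1) + 2(h_(i-1)+h_i)·M_i + h_i·M_(i+1) = 6(Δ_i − Δ_(i-1)) read
  1·M_0 + 6·M_1 + 2·M_2 = 6(Δ_1 - Δ_0) = 57
  2·M_1 + 6·M_2 + 1·M_3 = 6(Δ_2 - Δ_1) = -15
Clamped end conditions give two more equations: 2h_0·M_0 + h_0·M_1 = 6(Δ_0 - g'(0)) = -48 and h_2·M_2 + 2h_2·M_3 = 6(g'(4) - Δ_2) = -36.
Forward elimination and back-substitution give M_0 = -1133/35, M_1 = 586/35, M_2 = -194/35, M_3 = -533/35.
On [1, 3], g'(t) = b_1 + 2c_1·(t - 1) + 3d_1·(t - 1)² with b_1 = Δ_1 - h_1(2M_1 + M_2)/6 = -477/70, c_1 = M_1/2 = 293/35, d_1 = (M_2 - M_1)/(6h_1) = -13/7. So g'(1) = -477/70.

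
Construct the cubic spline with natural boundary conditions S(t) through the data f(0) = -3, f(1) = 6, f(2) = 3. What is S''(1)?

With σ_i denoting the second derivative at x_i, h_i = 1, 1, and Δ_i = (y_(i+1) − y_i)/h_i = 9, -3:
  1·σ_0 + 4·σ_1 + 1·σ_2 = 6(Δ_1 - Δ_0) = -72
Natural end conditions: σ_0 = σ_2 = 0.
Forward elimination and back-substitution give σ_0 = 0, σ_1 = -18, σ_2 = 0.

-18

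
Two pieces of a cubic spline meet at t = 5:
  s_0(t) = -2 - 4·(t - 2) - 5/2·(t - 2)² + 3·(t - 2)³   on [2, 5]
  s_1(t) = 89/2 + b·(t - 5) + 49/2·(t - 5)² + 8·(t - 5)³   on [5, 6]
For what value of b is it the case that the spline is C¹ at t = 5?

s_0'(t) = -4 - 5·(t - 2) + 9·(t - 2)², so s_0'(5) = 62. On the right, s_1'(5) = b, so b = 62.

62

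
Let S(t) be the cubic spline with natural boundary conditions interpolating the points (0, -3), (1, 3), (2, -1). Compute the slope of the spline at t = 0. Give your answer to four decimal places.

With M_i denoting the second derivative at x_i, h_i = 1, 1, and Δ_i = (y_(i+1) − y_i)/h_i = 6, -4:
  1·M_0 + 4·M_1 + 1·M_2 = 6(Δ_1 - Δ_0) = -60
Natural end conditions: M_0 = M_2 = 0.
Forward elimination and back-substitution give M_0 = 0, M_1 = -15, M_2 = 0.
On [0, 1], S'(t) = b_0 + 2c_0·t + 3d_0·t² with b_0 = Δ_0 - h_0(2M_0 + M_1)/6 = 17/2, c_0 = M_0/2 = 0, d_0 = (M_1 - M_0)/(6h_0) = -5/2. So S'(0) = 17/2.

8.5000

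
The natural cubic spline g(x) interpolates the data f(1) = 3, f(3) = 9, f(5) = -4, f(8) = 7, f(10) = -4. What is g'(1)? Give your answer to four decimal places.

6.2641

Put M_i = g'' at the i-th knot. Here h = (2, 2, 3, 2) and Δ = (3, -13/2, 11/3, -11/2), so the interior equations h_(i-1)·M_(i-1) + 2(h_(i-1)+h_i)·M_i + h_i·M_(i+1) = 6(Δ_i − Δ_(i-1)) read
  2·M_0 + 8·M_1 + 2·M_2 = 6(Δ_1 - Δ_0) = -57
  2·M_1 + 10·M_2 + 3·M_3 = 6(Δ_2 - Δ_1) = 61
  3·M_2 + 10·M_3 + 2·M_4 = 6(Δ_3 - Δ_2) = -55
Natural end conditions: M_0 = M_4 = 0.
Solving the tridiagonal system: M_0 = 0, M_1 = -6737/688, M_2 = 1835/172, M_3 = -2993/344, M_4 = 0.
On [1, 3], g'(x) = b_0 + 2c_0·(x - 1) + 3d_0·(x - 1)² with b_0 = Δ_0 - h_0(2M_0 + M_1)/6 = 12929/2064, c_0 = M_0/2 = 0, d_0 = (M_1 - M_0)/(6h_0) = -6737/8256. So g'(1) = 12929/2064.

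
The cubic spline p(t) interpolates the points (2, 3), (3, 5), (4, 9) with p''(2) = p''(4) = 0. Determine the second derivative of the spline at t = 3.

3

With σ_i denoting the second derivative at x_i, h_i = 1, 1, and Δ_i = (y_(i+1) − y_i)/h_i = 2, 4:
  1·σ_0 + 4·σ_1 + 1·σ_2 = 6(Δ_1 - Δ_0) = 12
Natural end conditions: σ_0 = σ_2 = 0.
Solving the tridiagonal system: σ_0 = 0, σ_1 = 3, σ_2 = 0.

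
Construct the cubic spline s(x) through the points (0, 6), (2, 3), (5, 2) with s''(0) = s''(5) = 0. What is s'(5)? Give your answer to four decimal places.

0.0167

Let m_i = s''(x_i). Step sizes h_i = 2, 3; slopes of the chords Δ_i = (y_(i+1) - y_i)/h_i = -3/2, -1/3.
  2·m_0 + 10·m_1 + 3·m_2 = 6(Δ_1 - Δ_0) = 7
Natural end conditions: m_0 = m_2 = 0.
Solving: m_0 = 0, m_1 = 7/10, m_2 = 0.
On [2, 5], s'(x) = b_1 + 2c_1·(x - 2) + 3d_1·(x - 2)² with b_1 = Δ_1 - h_1(2m_1 + m_2)/6 = -31/30, c_1 = m_1/2 = 7/20, d_1 = (m_2 - m_1)/(6h_1) = -7/180. So s'(5) = 1/60.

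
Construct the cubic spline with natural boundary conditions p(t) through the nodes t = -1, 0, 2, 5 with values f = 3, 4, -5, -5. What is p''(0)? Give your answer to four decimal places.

-6.8571

Let σ_i = p''(x_i). Step sizes h_i = 1, 2, 3; slopes of the chords Δ_i = (y_(i+1) - y_i)/h_i = 1, -9/2, 0.
  1·σ_0 + 6·σ_1 + 2·σ_2 = 6(Δ_1 - Δ_0) = -33
  2·σ_1 + 10·σ_2 + 3·σ_3 = 6(Δ_2 - Δ_1) = 27
Natural end conditions: σ_0 = σ_3 = 0.
Forward elimination and back-substitution give σ_0 = 0, σ_1 = -48/7, σ_2 = 57/14, σ_3 = 0.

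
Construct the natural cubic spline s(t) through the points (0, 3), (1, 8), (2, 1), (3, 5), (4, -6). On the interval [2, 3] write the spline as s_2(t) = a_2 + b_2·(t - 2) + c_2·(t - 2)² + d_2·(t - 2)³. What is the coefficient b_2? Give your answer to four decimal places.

With M_i denoting the second derivative at x_i, h_i = 1, 1, 1, 1, and Δ_i = (y_(i+1) − y_i)/h_i = 5, -7, 4, -11:
  1·M_0 + 4·M_1 + 1·M_2 = 6(Δ_1 - Δ_0) = -72
  1·M_1 + 4·M_2 + 1·M_3 = 6(Δ_2 - Δ_1) = 66
  1·M_2 + 4·M_3 + 1·M_4 = 6(Δ_3 - Δ_2) = -90
Natural end conditions: M_0 = M_4 = 0.
Forward elimination and back-substitution give M_0 = 0, M_1 = -717/28, M_2 = 213/7, M_3 = -843/28, M_4 = 0.
On [2, 3], with s_2(t) = a_2 + b_2·(t - 2) + c_2·(t - 2)² + d_2·(t - 2)³: c_2 = M_2/2 = 213/14, d_2 = (M_3 - M_2)/(6h_2) = -565/56, b_2 = Δ_2 - h_2(2M_2 + M_3)/6 = -9/8.

-1.1250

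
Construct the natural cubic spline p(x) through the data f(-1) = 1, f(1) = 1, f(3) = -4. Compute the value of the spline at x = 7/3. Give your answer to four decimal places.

Put m_i = p'' at the i-th knot. Here h = (2, 2) and Δ = (0, -5/2), so the interior equations h_(i-1)·m_(i-1) + 2(h_(i-1)+h_i)·m_i + h_i·m_(i+1) = 6(Δ_i − Δ_(i-1)) read
  2·m_0 + 8·m_1 + 2·m_2 = 6(Δ_1 - Δ_0) = -15
Natural end conditions: m_0 = m_2 = 0.
Forward elimination and back-substitution give m_0 = 0, m_1 = -15/8, m_2 = 0.
On [1, 3], p(x) = 1 - 5/4·(x - 1) - 15/16·(x - 1)² + 5/32·(x - 1)³.
With (x - 1) = 4/3: p(7/3) = -53/27.

-1.9630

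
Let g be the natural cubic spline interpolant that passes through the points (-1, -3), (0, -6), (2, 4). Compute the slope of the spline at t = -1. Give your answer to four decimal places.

-4.3333

Let m_i = g''(x_i). Step sizes h_i = 1, 2; slopes of the chords Δ_i = (y_(i+1) - y_i)/h_i = -3, 5.
  1·m_0 + 6·m_1 + 2·m_2 = 6(Δ_1 - Δ_0) = 48
Natural end conditions: m_0 = m_2 = 0.
Hence m_0 = 0, m_1 = 8, m_2 = 0.
On [-1, 0], g'(t) = b_0 + 2c_0·(t + 1) + 3d_0·(t + 1)² with b_0 = Δ_0 - h_0(2m_0 + m_1)/6 = -13/3, c_0 = m_0/2 = 0, d_0 = (m_1 - m_0)/(6h_0) = 4/3. So g'(-1) = -13/3.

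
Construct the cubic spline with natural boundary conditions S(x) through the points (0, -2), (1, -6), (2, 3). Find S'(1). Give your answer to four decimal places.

Write M_i for S''(x_i). With h_i = 1, 1 and divided differences Δ_i = -4, 9, the continuity of S' gives the tridiagonal system
  1·M_0 + 4·M_1 + 1·M_2 = 6(Δ_1 - Δ_0) = 78
Natural end conditions: M_0 = M_2 = 0.
Solving the tridiagonal system: M_0 = 0, M_1 = 39/2, M_2 = 0.
On [1, 2], S'(x) = b_1 + 2c_1·(x - 1) + 3d_1·(x - 1)² with b_1 = Δ_1 - h_1(2M_1 + M_2)/6 = 5/2, c_1 = M_1/2 = 39/4, d_1 = (M_2 - M_1)/(6h_1) = -13/4. So S'(1) = 5/2.

2.5000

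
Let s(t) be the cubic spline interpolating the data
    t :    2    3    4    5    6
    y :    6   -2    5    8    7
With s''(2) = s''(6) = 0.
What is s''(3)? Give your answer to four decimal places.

Write m_i for s''(x_i). With h_i = 1, 1, 1, 1 and divided differences Δ_i = -8, 7, 3, -1, the continuity of s' gives the tridiagonal system
  1·m_0 + 4·m_1 + 1·m_2 = 6(Δ_1 - Δ_0) = 90
  1·m_1 + 4·m_2 + 1·m_3 = 6(Δ_2 - Δ_1) = -24
  1·m_2 + 4·m_3 + 1·m_4 = 6(Δ_3 - Δ_2) = -24
Natural end conditions: m_0 = m_4 = 0.
Hence m_0 = 0, m_1 = 711/28, m_2 = -81/7, m_3 = -87/28, m_4 = 0.

25.3929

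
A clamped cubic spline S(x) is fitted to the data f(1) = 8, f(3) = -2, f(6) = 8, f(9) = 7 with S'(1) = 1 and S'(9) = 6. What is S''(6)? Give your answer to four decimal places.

Write m_i for S''(x_i). With h_i = 2, 3, 3 and divided differences Δ_i = -5, 10/3, -1/3, the continuity of S' gives the tridiagonal system
  2·m_0 + 10·m_1 + 3·m_2 = 6(Δ_1 - Δ_0) = 50
  3·m_1 + 12·m_2 + 3·m_3 = 6(Δ_2 - Δ_1) = -22
Clamped end conditions give two more equations: 2h_0·m_0 + h_0·m_1 = 6(Δ_0 - S'(1)) = -36 and h_2·m_2 + 2h_2·m_3 = 6(S'(9) - Δ_2) = 38.
Solving the tridiagonal system: m_0 = -264/19, m_1 = 186/19, m_2 = -382/57, m_3 = 184/19.

-6.7018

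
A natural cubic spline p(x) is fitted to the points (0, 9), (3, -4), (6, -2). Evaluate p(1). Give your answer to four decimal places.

Let M_i = p''(x_i). Step sizes h_i = 3, 3; slopes of the chords Δ_i = (y_(i+1) - y_i)/h_i = -13/3, 2/3.
  3·M_0 + 12·M_1 + 3·M_2 = 6(Δ_1 - Δ_0) = 30
Natural end conditions: M_0 = M_2 = 0.
Forward elimination and back-substitution give M_0 = 0, M_1 = 5/2, M_2 = 0.
On [0, 3], p(x) = 9 - 67/12·x + 0·x² + 5/36·x³.
With x = 1: p(1) = 32/9.

3.5556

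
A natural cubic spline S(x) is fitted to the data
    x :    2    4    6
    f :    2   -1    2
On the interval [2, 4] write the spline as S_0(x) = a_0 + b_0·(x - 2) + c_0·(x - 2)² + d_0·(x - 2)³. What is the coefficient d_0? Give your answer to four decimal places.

Put M_i = S'' at the i-th knot. Here h = (2, 2) and Δ = (-3/2, 3/2), so the interior equations h_(i-1)·M_(i-1) + 2(h_(i-1)+h_i)·M_i + h_i·M_(i+1) = 6(Δ_i − Δ_(i-1)) read
  2·M_0 + 8·M_1 + 2·M_2 = 6(Δ_1 - Δ_0) = 18
Natural end conditions: M_0 = M_2 = 0.
Forward elimination and back-substitution give M_0 = 0, M_1 = 9/4, M_2 = 0.
On [2, 4], with S_0(x) = a_0 + b_0·(x - 2) + c_0·(x - 2)² + d_0·(x - 2)³: c_0 = M_0/2 = 0, d_0 = (M_1 - M_0)/(6h_0) = 3/16, b_0 = Δ_0 - h_0(2M_0 + M_1)/6 = -9/4.

0.1875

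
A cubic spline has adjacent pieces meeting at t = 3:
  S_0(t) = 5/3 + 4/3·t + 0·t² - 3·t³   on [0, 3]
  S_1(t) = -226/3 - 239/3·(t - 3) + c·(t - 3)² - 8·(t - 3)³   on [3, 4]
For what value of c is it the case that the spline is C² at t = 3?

-27

S_0''(t) = 0 - 18·t, so S_0''(3) = -54. On the right, S_1''(3) = 2c, so c = -27.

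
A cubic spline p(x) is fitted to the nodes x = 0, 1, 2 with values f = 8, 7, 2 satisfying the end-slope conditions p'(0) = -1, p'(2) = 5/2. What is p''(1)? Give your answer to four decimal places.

-15.5000

With M_i denoting the second derivative at x_i, h_i = 1, 1, and Δ_i = (y_(i+1) − y_i)/h_i = -1, -5:
  1·M_0 + 4·M_1 + 1·M_2 = 6(Δ_1 - Δ_0) = -24
Clamped end conditions give two more equations: 2h_0·M_0 + h_0·M_1 = 6(Δ_0 - p'(0)) = 0 and h_1·M_1 + 2h_1·M_2 = 6(p'(2) - Δ_1) = 45.
Forward elimination and back-substitution give M_0 = 31/4, M_1 = -31/2, M_2 = 121/4.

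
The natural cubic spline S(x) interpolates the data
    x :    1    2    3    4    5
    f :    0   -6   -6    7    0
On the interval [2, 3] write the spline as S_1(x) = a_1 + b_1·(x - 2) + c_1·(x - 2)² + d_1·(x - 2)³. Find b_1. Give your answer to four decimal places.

-5.3571

Write M_i for S''(x_i). With h_i = 1, 1, 1, 1 and divided differences Δ_i = -6, 0, 13, -7, the continuity of S' gives the tridiagonal system
  1·M_0 + 4·M_1 + 1·M_2 = 6(Δ_1 - Δ_0) = 36
  1·M_1 + 4·M_2 + 1·M_3 = 6(Δ_2 - Δ_1) = 78
  1·M_2 + 4·M_3 + 1·M_4 = 6(Δ_3 - Δ_2) = -120
Natural end conditions: M_0 = M_4 = 0.
Solving the tridiagonal system: M_0 = 0, M_1 = 27/14, M_2 = 198/7, M_3 = -519/14, M_4 = 0.
On [2, 3], with S_1(x) = a_1 + b_1·(x - 2) + c_1·(x - 2)² + d_1·(x - 2)³: c_1 = M_1/2 = 27/28, d_1 = (M_2 - M_1)/(6h_1) = 123/28, b_1 = Δ_1 - h_1(2M_1 + M_2)/6 = -75/14.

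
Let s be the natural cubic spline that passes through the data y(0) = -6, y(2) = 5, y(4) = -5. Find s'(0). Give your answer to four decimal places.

Put M_i = s'' at the i-th knot. Here h = (2, 2) and Δ = (11/2, -5), so the interior equations h_(i-1)·M_(i-1) + 2(h_(i-1)+h_i)·M_i + h_i·M_(i+1) = 6(Δ_i − Δ_(i-1)) read
  2·M_0 + 8·M_1 + 2·M_2 = 6(Δ_1 - Δ_0) = -63
Natural end conditions: M_0 = M_2 = 0.
Solving: M_0 = 0, M_1 = -63/8, M_2 = 0.
On [0, 2], s'(x) = b_0 + 2c_0·x + 3d_0·x² with b_0 = Δ_0 - h_0(2M_0 + M_1)/6 = 65/8, c_0 = M_0/2 = 0, d_0 = (M_1 - M_0)/(6h_0) = -21/32. So s'(0) = 65/8.

8.1250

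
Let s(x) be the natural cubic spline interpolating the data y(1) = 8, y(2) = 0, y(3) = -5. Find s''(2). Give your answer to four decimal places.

4.5000

Write σ_i for s''(x_i). With h_i = 1, 1 and divided differences Δ_i = -8, -5, the continuity of s' gives the tridiagonal system
  1·σ_0 + 4·σ_1 + 1·σ_2 = 6(Δ_1 - Δ_0) = 18
Natural end conditions: σ_0 = σ_2 = 0.
Solving the tridiagonal system: σ_0 = 0, σ_1 = 9/2, σ_2 = 0.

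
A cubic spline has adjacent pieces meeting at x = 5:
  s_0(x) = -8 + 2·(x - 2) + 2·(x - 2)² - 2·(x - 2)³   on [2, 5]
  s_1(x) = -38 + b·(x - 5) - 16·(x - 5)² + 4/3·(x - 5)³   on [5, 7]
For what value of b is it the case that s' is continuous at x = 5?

-40

s_0'(x) = 2 + 4·(x - 2) - 6·(x - 2)², so s_0'(5) = -40. On the right, s_1'(5) = b, so b = -40.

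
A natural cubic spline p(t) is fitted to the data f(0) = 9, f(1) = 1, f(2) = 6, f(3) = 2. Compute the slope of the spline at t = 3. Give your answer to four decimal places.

With σ_i denoting the second derivative at x_i, h_i = 1, 1, 1, and Δ_i = (y_(i+1) − y_i)/h_i = -8, 5, -4:
  1·σ_0 + 4·σ_1 + 1·σ_2 = 6(Δ_1 - Δ_0) = 78
  1·σ_1 + 4·σ_2 + 1·σ_3 = 6(Δ_2 - Δ_1) = -54
Natural end conditions: σ_0 = σ_3 = 0.
Solving: σ_0 = 0, σ_1 = 122/5, σ_2 = -98/5, σ_3 = 0.
On [2, 3], p'(t) = b_2 + 2c_2·(t - 2) + 3d_2·(t - 2)² with b_2 = Δ_2 - h_2(2σ_2 + σ_3)/6 = 38/15, c_2 = σ_2/2 = -49/5, d_2 = (σ_3 - σ_2)/(6h_2) = 49/15. So p'(3) = -109/15.

-7.2667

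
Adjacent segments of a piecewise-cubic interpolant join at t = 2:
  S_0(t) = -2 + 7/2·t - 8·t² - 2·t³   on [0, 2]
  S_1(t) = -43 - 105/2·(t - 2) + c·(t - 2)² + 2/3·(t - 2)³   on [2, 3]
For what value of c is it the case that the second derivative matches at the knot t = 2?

S_0''(t) = -16 - 12·t, so S_0''(2) = -40. On the right, S_1''(2) = 2c, so c = -20.

-20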